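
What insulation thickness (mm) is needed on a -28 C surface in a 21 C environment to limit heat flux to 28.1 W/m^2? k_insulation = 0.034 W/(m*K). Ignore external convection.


dT = 21 - (-28) = 49 K
thickness = k * dT / q_max * 1000
thickness = 0.034 * 49 / 28.1 * 1000
thickness = 59.3 mm

59.3


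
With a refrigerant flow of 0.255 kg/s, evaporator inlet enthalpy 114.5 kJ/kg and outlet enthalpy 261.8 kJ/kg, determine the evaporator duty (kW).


dh = 261.8 - 114.5 = 147.3 kJ/kg
Q_evap = m_dot * dh = 0.255 * 147.3
Q_evap = 37.56 kW

37.56


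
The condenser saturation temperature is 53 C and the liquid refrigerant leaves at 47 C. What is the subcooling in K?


Subcooling = T_cond - T_liquid
Subcooling = 53 - 47
Subcooling = 6 K

6


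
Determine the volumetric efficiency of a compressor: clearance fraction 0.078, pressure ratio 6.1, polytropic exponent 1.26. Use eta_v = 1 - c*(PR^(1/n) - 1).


PR^(1/n) = 6.1^(1/1.26) = 4.20027424
eta_v = 1 - 0.078 * (4.20027424 - 1)
eta_v = 0.7504

0.7504


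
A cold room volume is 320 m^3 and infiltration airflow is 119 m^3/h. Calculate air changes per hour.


ACH = flow / volume
ACH = 119 / 320
ACH = 0.372

0.372


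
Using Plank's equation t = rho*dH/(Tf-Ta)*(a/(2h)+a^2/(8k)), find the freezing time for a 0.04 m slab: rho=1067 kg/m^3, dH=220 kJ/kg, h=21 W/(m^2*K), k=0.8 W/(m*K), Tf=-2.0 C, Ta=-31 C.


dT = -2.0 - (-31) = 29.0 K
term1 = a/(2h) = 0.04/(2*21) = 0.0009523809524
term2 = a^2/(8k) = 0.04^2/(8*0.8) = 0.00025
t = rho*dH*1000/dT * (term1 + term2)
t = 1067*220*1000/29.0 * (0.0009523809524 + 0.00025)
t = 9733 s

9733


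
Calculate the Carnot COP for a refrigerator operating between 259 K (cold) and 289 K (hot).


dT = 289 - 259 = 30 K
COP_carnot = T_cold / dT = 259 / 30
COP_carnot = 8.633

8.633


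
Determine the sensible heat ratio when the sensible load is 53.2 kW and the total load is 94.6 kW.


SHR = Q_sensible / Q_total
SHR = 53.2 / 94.6
SHR = 0.562

0.562


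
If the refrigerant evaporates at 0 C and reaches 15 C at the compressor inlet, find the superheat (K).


Superheat = T_suction - T_evap
Superheat = 15 - (0)
Superheat = 15 K

15


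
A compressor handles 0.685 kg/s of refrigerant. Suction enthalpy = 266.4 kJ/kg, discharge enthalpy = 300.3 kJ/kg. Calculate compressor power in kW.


dh = 300.3 - 266.4 = 33.9 kJ/kg
W = m_dot * dh = 0.685 * 33.9 = 23.22 kW

23.22


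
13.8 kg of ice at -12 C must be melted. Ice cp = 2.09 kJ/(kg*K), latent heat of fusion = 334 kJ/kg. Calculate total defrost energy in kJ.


Sensible heat = cp * dT = 2.09 * 12 = 25.08 kJ/kg
Total per kg = 25.08 + 334 = 359.08 kJ/kg
Q = m * total = 13.8 * 359.08
Q = 4955.3 kJ

4955.3


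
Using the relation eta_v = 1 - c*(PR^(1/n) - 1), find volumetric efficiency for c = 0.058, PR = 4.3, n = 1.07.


PR^(1/n) = 4.3^(1/1.07) = 3.9086483
eta_v = 1 - 0.058 * (3.9086483 - 1)
eta_v = 0.8313

0.8313


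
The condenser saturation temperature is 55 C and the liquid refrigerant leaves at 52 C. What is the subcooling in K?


Subcooling = T_cond - T_liquid
Subcooling = 55 - 52
Subcooling = 3 K

3


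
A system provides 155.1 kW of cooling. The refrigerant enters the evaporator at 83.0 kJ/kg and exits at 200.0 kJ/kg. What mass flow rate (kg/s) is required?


dh = 200.0 - 83.0 = 117.0 kJ/kg
m_dot = Q / dh = 155.1 / 117.0 = 1.3256 kg/s

1.3256


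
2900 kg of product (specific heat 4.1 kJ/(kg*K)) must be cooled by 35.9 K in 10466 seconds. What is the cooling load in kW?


Q = m * cp * dT / t
Q = 2900 * 4.1 * 35.9 / 10466
Q = 40.785 kW

40.785


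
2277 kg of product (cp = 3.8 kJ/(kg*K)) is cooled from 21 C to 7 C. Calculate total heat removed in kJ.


dT = 21 - (7) = 14 K
Q = m * cp * dT = 2277 * 3.8 * 14
Q = 121136 kJ

121136


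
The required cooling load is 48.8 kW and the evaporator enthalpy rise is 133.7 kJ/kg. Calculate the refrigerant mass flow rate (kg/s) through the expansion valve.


m_dot = Q / dh
m_dot = 48.8 / 133.7
m_dot = 0.365 kg/s

0.365


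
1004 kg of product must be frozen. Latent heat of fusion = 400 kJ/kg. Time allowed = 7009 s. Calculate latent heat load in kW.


Q_lat = m * h_fg / t
Q_lat = 1004 * 400 / 7009
Q_lat = 57.3 kW

57.3


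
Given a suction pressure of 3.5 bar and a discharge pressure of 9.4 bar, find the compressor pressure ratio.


PR = P_high / P_low
PR = 9.4 / 3.5
PR = 2.686

2.686


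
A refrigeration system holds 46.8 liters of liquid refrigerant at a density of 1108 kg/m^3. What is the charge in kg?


Charge = V * rho / 1000
Charge = 46.8 * 1108 / 1000
Charge = 51.85 kg

51.85


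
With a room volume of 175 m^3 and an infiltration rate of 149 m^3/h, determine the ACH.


ACH = flow / volume
ACH = 149 / 175
ACH = 0.851

0.851


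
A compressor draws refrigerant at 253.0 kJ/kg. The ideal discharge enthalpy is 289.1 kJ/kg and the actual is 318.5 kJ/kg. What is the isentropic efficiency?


dh_ideal = 289.1 - 253.0 = 36.1 kJ/kg
dh_actual = 318.5 - 253.0 = 65.5 kJ/kg
eta_s = dh_ideal / dh_actual = 36.1 / 65.5
eta_s = 0.5511

0.5511


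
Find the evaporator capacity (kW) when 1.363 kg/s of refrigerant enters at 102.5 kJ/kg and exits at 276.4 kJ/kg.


dh = 276.4 - 102.5 = 173.9 kJ/kg
Q_evap = m_dot * dh = 1.363 * 173.9
Q_evap = 237.03 kW

237.03


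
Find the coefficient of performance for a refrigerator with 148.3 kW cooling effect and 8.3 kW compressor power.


COP = Q_evap / W
COP = 148.3 / 8.3
COP = 17.867

17.867


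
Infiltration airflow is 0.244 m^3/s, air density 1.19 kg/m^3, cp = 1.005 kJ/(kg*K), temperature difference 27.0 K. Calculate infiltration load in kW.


Q = V_dot * rho * cp * dT
Q = 0.244 * 1.19 * 1.005 * 27.0
Q = 7.879 kW

7.879


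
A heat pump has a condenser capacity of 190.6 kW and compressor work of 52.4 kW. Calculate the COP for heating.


COP_hp = Q_cond / W
COP_hp = 190.6 / 52.4
COP_hp = 3.637

3.637


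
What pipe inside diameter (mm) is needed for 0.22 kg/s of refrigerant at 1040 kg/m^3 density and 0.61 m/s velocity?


A = m_dot / (rho * v) = 0.22 / (1040 * 0.61) = 0.0003467843632 m^2
d = sqrt(4*A/pi) * 1000
d = 21.0 mm

21.0


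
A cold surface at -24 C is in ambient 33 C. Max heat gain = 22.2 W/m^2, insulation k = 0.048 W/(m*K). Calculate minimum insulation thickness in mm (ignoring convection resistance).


dT = 33 - (-24) = 57 K
thickness = k * dT / q_max * 1000
thickness = 0.048 * 57 / 22.2 * 1000
thickness = 123.2 mm

123.2


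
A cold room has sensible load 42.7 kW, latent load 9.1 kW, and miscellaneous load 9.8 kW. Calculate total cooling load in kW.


Q_total = Q_s + Q_l + Q_misc
Q_total = 42.7 + 9.1 + 9.8
Q_total = 61.6 kW

61.6


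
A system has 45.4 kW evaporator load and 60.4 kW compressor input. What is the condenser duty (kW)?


Q_cond = Q_evap + W
Q_cond = 45.4 + 60.4
Q_cond = 105.8 kW

105.8


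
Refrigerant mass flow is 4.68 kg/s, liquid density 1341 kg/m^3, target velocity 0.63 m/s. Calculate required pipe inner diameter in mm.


A = m_dot / (rho * v) = 4.68 / (1341 * 0.63) = 0.005539576009 m^2
d = sqrt(4*A/pi) * 1000
d = 84.0 mm

84.0


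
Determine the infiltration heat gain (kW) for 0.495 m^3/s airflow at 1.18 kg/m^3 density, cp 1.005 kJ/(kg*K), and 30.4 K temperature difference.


Q = V_dot * rho * cp * dT
Q = 0.495 * 1.18 * 1.005 * 30.4
Q = 17.845 kW

17.845


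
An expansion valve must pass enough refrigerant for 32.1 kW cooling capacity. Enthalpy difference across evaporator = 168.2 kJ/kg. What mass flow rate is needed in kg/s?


m_dot = Q / dh
m_dot = 32.1 / 168.2
m_dot = 0.1908 kg/s

0.1908


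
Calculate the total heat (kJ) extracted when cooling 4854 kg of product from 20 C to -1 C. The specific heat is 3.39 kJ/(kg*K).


dT = 20 - (-1) = 21 K
Q = m * cp * dT = 4854 * 3.39 * 21
Q = 345556 kJ

345556


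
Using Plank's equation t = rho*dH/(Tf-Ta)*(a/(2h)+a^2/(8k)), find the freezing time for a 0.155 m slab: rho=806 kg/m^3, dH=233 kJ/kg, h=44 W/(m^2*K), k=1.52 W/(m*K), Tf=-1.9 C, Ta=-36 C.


dT = -1.9 - (-36) = 34.1 K
term1 = a/(2h) = 0.155/(2*44) = 0.001761363636
term2 = a^2/(8k) = 0.155^2/(8*1.52) = 0.001975740132
t = rho*dH*1000/dT * (term1 + term2)
t = 806*233*1000/34.1 * (0.001761363636 + 0.001975740132)
t = 20581 s

20581


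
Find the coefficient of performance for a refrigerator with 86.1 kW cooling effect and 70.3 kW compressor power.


COP = Q_evap / W
COP = 86.1 / 70.3
COP = 1.225

1.225


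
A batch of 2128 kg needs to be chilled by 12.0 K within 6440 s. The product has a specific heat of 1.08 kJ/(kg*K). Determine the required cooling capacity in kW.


Q = m * cp * dT / t
Q = 2128 * 1.08 * 12.0 / 6440
Q = 4.282 kW

4.282


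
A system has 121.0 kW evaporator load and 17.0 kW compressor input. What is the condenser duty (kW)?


Q_cond = Q_evap + W
Q_cond = 121.0 + 17.0
Q_cond = 138.0 kW

138.0


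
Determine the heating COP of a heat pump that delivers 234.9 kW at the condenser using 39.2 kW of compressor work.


COP_hp = Q_cond / W
COP_hp = 234.9 / 39.2
COP_hp = 5.992

5.992


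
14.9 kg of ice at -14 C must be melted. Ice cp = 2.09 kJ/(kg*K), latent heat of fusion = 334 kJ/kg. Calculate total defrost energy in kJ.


Sensible heat = cp * dT = 2.09 * 14 = 29.26 kJ/kg
Total per kg = 29.26 + 334 = 363.26 kJ/kg
Q = m * total = 14.9 * 363.26
Q = 5412.6 kJ

5412.6


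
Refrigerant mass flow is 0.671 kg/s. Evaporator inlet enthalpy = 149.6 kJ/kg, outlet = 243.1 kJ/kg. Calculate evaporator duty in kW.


dh = 243.1 - 149.6 = 93.5 kJ/kg
Q_evap = m_dot * dh = 0.671 * 93.5
Q_evap = 62.74 kW

62.74


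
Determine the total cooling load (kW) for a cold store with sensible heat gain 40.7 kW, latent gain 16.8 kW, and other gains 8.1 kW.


Q_total = Q_s + Q_l + Q_misc
Q_total = 40.7 + 16.8 + 8.1
Q_total = 65.6 kW

65.6


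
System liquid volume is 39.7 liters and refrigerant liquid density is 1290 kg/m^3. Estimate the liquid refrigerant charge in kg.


Charge = V * rho / 1000
Charge = 39.7 * 1290 / 1000
Charge = 51.21 kg

51.21


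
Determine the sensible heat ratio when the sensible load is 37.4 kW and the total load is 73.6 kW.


SHR = Q_sensible / Q_total
SHR = 37.4 / 73.6
SHR = 0.508

0.508


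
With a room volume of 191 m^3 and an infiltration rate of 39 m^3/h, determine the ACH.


ACH = flow / volume
ACH = 39 / 191
ACH = 0.204

0.204


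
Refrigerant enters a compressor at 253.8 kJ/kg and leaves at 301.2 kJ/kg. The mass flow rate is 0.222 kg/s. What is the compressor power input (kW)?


dh = 301.2 - 253.8 = 47.4 kJ/kg
W = m_dot * dh = 0.222 * 47.4 = 10.52 kW

10.52


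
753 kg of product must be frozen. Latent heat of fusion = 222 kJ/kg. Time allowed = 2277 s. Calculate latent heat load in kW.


Q_lat = m * h_fg / t
Q_lat = 753 * 222 / 2277
Q_lat = 73.42 kW

73.42


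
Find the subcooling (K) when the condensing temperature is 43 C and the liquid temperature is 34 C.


Subcooling = T_cond - T_liquid
Subcooling = 43 - 34
Subcooling = 9 K

9


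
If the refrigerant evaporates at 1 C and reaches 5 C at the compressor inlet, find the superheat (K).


Superheat = T_suction - T_evap
Superheat = 5 - (1)
Superheat = 4 K

4


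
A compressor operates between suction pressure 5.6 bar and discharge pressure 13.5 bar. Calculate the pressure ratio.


PR = P_high / P_low
PR = 13.5 / 5.6
PR = 2.411

2.411


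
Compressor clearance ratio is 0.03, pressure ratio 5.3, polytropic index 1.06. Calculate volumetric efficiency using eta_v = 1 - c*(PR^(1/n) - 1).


PR^(1/n) = 5.3^(1/1.06) = 4.82257646
eta_v = 1 - 0.03 * (4.82257646 - 1)
eta_v = 0.8853

0.8853


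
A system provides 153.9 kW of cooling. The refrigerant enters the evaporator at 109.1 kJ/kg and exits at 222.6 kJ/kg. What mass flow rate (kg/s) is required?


dh = 222.6 - 109.1 = 113.5 kJ/kg
m_dot = Q / dh = 153.9 / 113.5 = 1.3559 kg/s

1.3559


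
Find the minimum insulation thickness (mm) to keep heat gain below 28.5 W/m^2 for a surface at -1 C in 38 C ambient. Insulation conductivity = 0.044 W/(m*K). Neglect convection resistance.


dT = 38 - (-1) = 39 K
thickness = k * dT / q_max * 1000
thickness = 0.044 * 39 / 28.5 * 1000
thickness = 60.2 mm

60.2


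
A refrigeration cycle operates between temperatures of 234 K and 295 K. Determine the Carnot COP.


dT = 295 - 234 = 61 K
COP_carnot = T_cold / dT = 234 / 61
COP_carnot = 3.836

3.836


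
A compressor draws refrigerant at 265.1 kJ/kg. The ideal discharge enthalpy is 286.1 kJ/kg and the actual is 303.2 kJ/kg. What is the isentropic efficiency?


dh_ideal = 286.1 - 265.1 = 21.0 kJ/kg
dh_actual = 303.2 - 265.1 = 38.1 kJ/kg
eta_s = dh_ideal / dh_actual = 21.0 / 38.1
eta_s = 0.5512

0.5512


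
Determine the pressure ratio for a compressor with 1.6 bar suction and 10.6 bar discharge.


PR = P_high / P_low
PR = 10.6 / 1.6
PR = 6.625

6.625


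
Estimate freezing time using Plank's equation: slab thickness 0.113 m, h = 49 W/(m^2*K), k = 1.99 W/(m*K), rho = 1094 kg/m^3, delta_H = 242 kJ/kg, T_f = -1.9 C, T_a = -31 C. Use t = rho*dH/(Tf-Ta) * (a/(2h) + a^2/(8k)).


dT = -1.9 - (-31) = 29.1 K
term1 = a/(2h) = 0.113/(2*49) = 0.001153061224
term2 = a^2/(8k) = 0.113^2/(8*1.99) = 0.0008020728643
t = rho*dH*1000/dT * (term1 + term2)
t = 1094*242*1000/29.1 * (0.001153061224 + 0.0008020728643)
t = 17788 s

17788


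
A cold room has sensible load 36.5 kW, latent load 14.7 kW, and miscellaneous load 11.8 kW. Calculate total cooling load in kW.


Q_total = Q_s + Q_l + Q_misc
Q_total = 36.5 + 14.7 + 11.8
Q_total = 63.0 kW

63.0


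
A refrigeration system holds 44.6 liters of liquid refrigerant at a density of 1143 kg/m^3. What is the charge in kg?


Charge = V * rho / 1000
Charge = 44.6 * 1143 / 1000
Charge = 50.98 kg

50.98


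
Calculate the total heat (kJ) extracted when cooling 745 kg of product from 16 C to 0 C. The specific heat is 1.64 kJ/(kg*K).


dT = 16 - (0) = 16 K
Q = m * cp * dT = 745 * 1.64 * 16
Q = 19549 kJ

19549


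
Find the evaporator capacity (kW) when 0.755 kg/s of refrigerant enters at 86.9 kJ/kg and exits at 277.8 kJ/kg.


dh = 277.8 - 86.9 = 190.9 kJ/kg
Q_evap = m_dot * dh = 0.755 * 190.9
Q_evap = 144.13 kW

144.13


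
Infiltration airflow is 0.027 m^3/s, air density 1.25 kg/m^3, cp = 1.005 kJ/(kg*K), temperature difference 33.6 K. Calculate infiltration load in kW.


Q = V_dot * rho * cp * dT
Q = 0.027 * 1.25 * 1.005 * 33.6
Q = 1.14 kW

1.14


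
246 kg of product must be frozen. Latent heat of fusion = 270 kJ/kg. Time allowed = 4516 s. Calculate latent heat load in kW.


Q_lat = m * h_fg / t
Q_lat = 246 * 270 / 4516
Q_lat = 14.71 kW

14.71


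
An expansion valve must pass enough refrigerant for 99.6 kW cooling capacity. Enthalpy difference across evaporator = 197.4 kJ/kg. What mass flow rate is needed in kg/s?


m_dot = Q / dh
m_dot = 99.6 / 197.4
m_dot = 0.5046 kg/s

0.5046


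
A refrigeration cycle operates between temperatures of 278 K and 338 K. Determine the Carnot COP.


dT = 338 - 278 = 60 K
COP_carnot = T_cold / dT = 278 / 60
COP_carnot = 4.633

4.633


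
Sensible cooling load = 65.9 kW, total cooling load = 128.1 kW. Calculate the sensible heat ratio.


SHR = Q_sensible / Q_total
SHR = 65.9 / 128.1
SHR = 0.514

0.514


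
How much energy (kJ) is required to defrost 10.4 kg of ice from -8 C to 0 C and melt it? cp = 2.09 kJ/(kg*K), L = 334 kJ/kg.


Sensible heat = cp * dT = 2.09 * 8 = 16.72 kJ/kg
Total per kg = 16.72 + 334 = 350.72 kJ/kg
Q = m * total = 10.4 * 350.72
Q = 3647.5 kJ

3647.5


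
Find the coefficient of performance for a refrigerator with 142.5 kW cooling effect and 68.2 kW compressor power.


COP = Q_evap / W
COP = 142.5 / 68.2
COP = 2.089

2.089


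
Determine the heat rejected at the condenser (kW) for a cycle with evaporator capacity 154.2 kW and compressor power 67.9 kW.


Q_cond = Q_evap + W
Q_cond = 154.2 + 67.9
Q_cond = 222.1 kW

222.1


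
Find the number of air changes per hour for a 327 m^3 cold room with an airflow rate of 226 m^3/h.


ACH = flow / volume
ACH = 226 / 327
ACH = 0.691

0.691


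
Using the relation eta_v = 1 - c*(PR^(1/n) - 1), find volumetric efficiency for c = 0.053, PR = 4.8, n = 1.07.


PR^(1/n) = 4.8^(1/1.07) = 4.33185642
eta_v = 1 - 0.053 * (4.33185642 - 1)
eta_v = 0.8234

0.8234


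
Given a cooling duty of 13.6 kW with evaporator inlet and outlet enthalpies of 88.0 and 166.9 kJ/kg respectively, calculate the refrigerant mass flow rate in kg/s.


dh = 166.9 - 88.0 = 78.9 kJ/kg
m_dot = Q / dh = 13.6 / 78.9 = 0.1724 kg/s

0.1724


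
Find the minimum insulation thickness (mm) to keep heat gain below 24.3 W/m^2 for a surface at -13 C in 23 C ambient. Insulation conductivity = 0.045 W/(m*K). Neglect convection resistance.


dT = 23 - (-13) = 36 K
thickness = k * dT / q_max * 1000
thickness = 0.045 * 36 / 24.3 * 1000
thickness = 66.7 mm

66.7


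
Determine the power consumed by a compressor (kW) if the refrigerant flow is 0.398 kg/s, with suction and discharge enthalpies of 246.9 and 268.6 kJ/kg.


dh = 268.6 - 246.9 = 21.7 kJ/kg
W = m_dot * dh = 0.398 * 21.7 = 8.64 kW

8.64


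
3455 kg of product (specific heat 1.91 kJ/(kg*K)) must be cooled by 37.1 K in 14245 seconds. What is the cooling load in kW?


Q = m * cp * dT / t
Q = 3455 * 1.91 * 37.1 / 14245
Q = 17.187 kW

17.187


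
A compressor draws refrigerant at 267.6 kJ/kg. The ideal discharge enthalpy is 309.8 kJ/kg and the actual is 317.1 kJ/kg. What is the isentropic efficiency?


dh_ideal = 309.8 - 267.6 = 42.2 kJ/kg
dh_actual = 317.1 - 267.6 = 49.5 kJ/kg
eta_s = dh_ideal / dh_actual = 42.2 / 49.5
eta_s = 0.8525

0.8525


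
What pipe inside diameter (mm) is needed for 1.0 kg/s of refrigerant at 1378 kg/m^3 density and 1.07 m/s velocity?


A = m_dot / (rho * v) = 1.0 / (1378 * 1.07) = 0.0006782143971 m^2
d = sqrt(4*A/pi) * 1000
d = 29.4 mm

29.4


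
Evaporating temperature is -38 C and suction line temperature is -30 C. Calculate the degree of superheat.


Superheat = T_suction - T_evap
Superheat = -30 - (-38)
Superheat = 8 K

8


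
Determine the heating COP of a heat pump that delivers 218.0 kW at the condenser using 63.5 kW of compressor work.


COP_hp = Q_cond / W
COP_hp = 218.0 / 63.5
COP_hp = 3.433

3.433


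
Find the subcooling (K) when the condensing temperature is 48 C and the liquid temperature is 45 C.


Subcooling = T_cond - T_liquid
Subcooling = 48 - 45
Subcooling = 3 K

3


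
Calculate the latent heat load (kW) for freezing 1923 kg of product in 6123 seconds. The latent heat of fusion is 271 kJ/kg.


Q_lat = m * h_fg / t
Q_lat = 1923 * 271 / 6123
Q_lat = 85.11 kW

85.11


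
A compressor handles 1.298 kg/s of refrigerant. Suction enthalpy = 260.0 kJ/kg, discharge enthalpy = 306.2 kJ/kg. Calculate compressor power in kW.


dh = 306.2 - 260.0 = 46.2 kJ/kg
W = m_dot * dh = 1.298 * 46.2 = 59.97 kW

59.97


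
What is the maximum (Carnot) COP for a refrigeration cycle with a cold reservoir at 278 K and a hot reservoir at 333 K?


dT = 333 - 278 = 55 K
COP_carnot = T_cold / dT = 278 / 55
COP_carnot = 5.055

5.055


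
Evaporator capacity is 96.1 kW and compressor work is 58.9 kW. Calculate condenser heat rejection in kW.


Q_cond = Q_evap + W
Q_cond = 96.1 + 58.9
Q_cond = 155.0 kW

155.0


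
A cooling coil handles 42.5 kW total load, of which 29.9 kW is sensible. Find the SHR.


SHR = Q_sensible / Q_total
SHR = 29.9 / 42.5
SHR = 0.704

0.704


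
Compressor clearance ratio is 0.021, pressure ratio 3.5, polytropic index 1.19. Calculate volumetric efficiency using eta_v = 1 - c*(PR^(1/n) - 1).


PR^(1/n) = 3.5^(1/1.19) = 2.86549752
eta_v = 1 - 0.021 * (2.86549752 - 1)
eta_v = 0.9608

0.9608


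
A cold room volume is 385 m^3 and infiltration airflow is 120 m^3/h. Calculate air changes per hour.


ACH = flow / volume
ACH = 120 / 385
ACH = 0.312

0.312


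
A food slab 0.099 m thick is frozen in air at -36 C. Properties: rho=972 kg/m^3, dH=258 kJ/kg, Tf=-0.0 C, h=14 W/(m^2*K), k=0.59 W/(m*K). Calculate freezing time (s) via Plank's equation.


dT = -0.0 - (-36) = 36.0 K
term1 = a/(2h) = 0.099/(2*14) = 0.003535714286
term2 = a^2/(8k) = 0.099^2/(8*0.59) = 0.002076483051
t = rho*dH*1000/dT * (term1 + term2)
t = 972*258*1000/36.0 * (0.003535714286 + 0.002076483051)
t = 39095 s

39095


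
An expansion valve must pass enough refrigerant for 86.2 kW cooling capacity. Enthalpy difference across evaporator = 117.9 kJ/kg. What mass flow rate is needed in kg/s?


m_dot = Q / dh
m_dot = 86.2 / 117.9
m_dot = 0.7311 kg/s

0.7311


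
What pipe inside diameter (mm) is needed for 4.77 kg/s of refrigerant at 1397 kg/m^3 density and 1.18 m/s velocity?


A = m_dot / (rho * v) = 4.77 / (1397 * 1.18) = 0.002893609793 m^2
d = sqrt(4*A/pi) * 1000
d = 60.7 mm

60.7


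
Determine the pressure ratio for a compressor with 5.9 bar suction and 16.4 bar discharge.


PR = P_high / P_low
PR = 16.4 / 5.9
PR = 2.78

2.78


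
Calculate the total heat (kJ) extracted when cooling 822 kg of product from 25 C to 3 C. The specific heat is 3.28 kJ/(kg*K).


dT = 25 - (3) = 22 K
Q = m * cp * dT = 822 * 3.28 * 22
Q = 59316 kJ

59316


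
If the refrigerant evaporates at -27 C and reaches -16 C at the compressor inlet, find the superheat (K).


Superheat = T_suction - T_evap
Superheat = -16 - (-27)
Superheat = 11 K

11


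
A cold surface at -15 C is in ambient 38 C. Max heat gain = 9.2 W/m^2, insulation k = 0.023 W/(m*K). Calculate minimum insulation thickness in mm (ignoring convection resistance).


dT = 38 - (-15) = 53 K
thickness = k * dT / q_max * 1000
thickness = 0.023 * 53 / 9.2 * 1000
thickness = 132.5 mm

132.5


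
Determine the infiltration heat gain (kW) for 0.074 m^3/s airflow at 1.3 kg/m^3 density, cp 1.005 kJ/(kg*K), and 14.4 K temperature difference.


Q = V_dot * rho * cp * dT
Q = 0.074 * 1.3 * 1.005 * 14.4
Q = 1.392 kW

1.392


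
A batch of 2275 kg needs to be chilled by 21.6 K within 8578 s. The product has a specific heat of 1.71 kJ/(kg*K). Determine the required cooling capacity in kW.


Q = m * cp * dT / t
Q = 2275 * 1.71 * 21.6 / 8578
Q = 9.796 kW

9.796


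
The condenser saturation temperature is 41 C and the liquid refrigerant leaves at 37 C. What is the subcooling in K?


Subcooling = T_cond - T_liquid
Subcooling = 41 - 37
Subcooling = 4 K

4


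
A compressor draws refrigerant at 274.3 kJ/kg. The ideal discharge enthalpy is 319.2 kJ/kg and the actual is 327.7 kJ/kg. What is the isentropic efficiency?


dh_ideal = 319.2 - 274.3 = 44.9 kJ/kg
dh_actual = 327.7 - 274.3 = 53.4 kJ/kg
eta_s = dh_ideal / dh_actual = 44.9 / 53.4
eta_s = 0.8408

0.8408


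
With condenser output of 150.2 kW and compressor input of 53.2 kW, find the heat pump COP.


COP_hp = Q_cond / W
COP_hp = 150.2 / 53.2
COP_hp = 2.823

2.823


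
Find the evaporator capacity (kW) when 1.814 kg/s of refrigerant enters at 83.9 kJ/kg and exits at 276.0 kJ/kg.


dh = 276.0 - 83.9 = 192.1 kJ/kg
Q_evap = m_dot * dh = 1.814 * 192.1
Q_evap = 348.47 kW

348.47


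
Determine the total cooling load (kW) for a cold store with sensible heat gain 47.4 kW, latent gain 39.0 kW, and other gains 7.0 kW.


Q_total = Q_s + Q_l + Q_misc
Q_total = 47.4 + 39.0 + 7.0
Q_total = 93.4 kW

93.4


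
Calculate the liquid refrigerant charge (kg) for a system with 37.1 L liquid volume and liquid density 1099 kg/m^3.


Charge = V * rho / 1000
Charge = 37.1 * 1099 / 1000
Charge = 40.77 kg

40.77


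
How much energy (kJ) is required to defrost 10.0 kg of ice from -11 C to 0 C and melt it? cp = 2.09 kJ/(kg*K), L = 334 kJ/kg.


Sensible heat = cp * dT = 2.09 * 11 = 22.99 kJ/kg
Total per kg = 22.99 + 334 = 356.99 kJ/kg
Q = m * total = 10.0 * 356.99
Q = 3569.9 kJ

3569.9


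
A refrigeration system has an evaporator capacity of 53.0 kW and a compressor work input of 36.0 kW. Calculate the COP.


COP = Q_evap / W
COP = 53.0 / 36.0
COP = 1.472

1.472


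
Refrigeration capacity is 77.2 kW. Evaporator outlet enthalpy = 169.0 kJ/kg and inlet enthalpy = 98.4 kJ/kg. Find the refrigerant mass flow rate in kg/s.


dh = 169.0 - 98.4 = 70.6 kJ/kg
m_dot = Q / dh = 77.2 / 70.6 = 1.0935 kg/s

1.0935


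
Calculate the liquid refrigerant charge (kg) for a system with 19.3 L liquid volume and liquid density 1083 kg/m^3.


Charge = V * rho / 1000
Charge = 19.3 * 1083 / 1000
Charge = 20.9 kg

20.9


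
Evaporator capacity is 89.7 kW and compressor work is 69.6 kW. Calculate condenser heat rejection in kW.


Q_cond = Q_evap + W
Q_cond = 89.7 + 69.6
Q_cond = 159.3 kW

159.3


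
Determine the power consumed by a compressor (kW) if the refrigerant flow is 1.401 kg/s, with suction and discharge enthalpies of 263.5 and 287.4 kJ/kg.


dh = 287.4 - 263.5 = 23.9 kJ/kg
W = m_dot * dh = 1.401 * 23.9 = 33.48 kW

33.48


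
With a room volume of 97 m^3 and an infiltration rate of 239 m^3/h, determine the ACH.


ACH = flow / volume
ACH = 239 / 97
ACH = 2.464

2.464


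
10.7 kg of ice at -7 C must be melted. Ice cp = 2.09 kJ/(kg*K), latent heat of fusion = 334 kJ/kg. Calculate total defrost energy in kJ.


Sensible heat = cp * dT = 2.09 * 7 = 14.63 kJ/kg
Total per kg = 14.63 + 334 = 348.63 kJ/kg
Q = m * total = 10.7 * 348.63
Q = 3730.3 kJ

3730.3


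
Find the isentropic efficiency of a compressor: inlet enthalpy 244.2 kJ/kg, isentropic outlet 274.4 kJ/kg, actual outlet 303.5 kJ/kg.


dh_ideal = 274.4 - 244.2 = 30.2 kJ/kg
dh_actual = 303.5 - 244.2 = 59.3 kJ/kg
eta_s = dh_ideal / dh_actual = 30.2 / 59.3
eta_s = 0.5093

0.5093


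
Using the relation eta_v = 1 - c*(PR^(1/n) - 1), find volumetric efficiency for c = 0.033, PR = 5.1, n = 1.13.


PR^(1/n) = 5.1^(1/1.13) = 4.22832438
eta_v = 1 - 0.033 * (4.22832438 - 1)
eta_v = 0.8935

0.8935


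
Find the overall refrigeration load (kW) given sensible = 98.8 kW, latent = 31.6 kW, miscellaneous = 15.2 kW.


Q_total = Q_s + Q_l + Q_misc
Q_total = 98.8 + 31.6 + 15.2
Q_total = 145.6 kW

145.6


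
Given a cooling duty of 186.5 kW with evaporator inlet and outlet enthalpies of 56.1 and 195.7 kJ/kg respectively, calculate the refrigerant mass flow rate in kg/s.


dh = 195.7 - 56.1 = 139.6 kJ/kg
m_dot = Q / dh = 186.5 / 139.6 = 1.336 kg/s

1.336


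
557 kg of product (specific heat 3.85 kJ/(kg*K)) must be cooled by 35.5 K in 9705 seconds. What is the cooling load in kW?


Q = m * cp * dT / t
Q = 557 * 3.85 * 35.5 / 9705
Q = 7.844 kW

7.844


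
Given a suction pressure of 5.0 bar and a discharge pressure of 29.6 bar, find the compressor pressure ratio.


PR = P_high / P_low
PR = 29.6 / 5.0
PR = 5.92

5.92


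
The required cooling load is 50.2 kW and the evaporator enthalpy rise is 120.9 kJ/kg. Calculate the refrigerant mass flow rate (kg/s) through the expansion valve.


m_dot = Q / dh
m_dot = 50.2 / 120.9
m_dot = 0.4152 kg/s

0.4152


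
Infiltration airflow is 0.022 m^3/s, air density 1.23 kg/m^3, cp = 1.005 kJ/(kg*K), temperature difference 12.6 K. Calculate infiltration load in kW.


Q = V_dot * rho * cp * dT
Q = 0.022 * 1.23 * 1.005 * 12.6
Q = 0.343 kW

0.343


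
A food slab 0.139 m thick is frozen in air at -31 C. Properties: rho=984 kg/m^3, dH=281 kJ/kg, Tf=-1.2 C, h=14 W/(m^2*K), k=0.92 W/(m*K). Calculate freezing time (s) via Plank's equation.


dT = -1.2 - (-31) = 29.8 K
term1 = a/(2h) = 0.139/(2*14) = 0.004964285714
term2 = a^2/(8k) = 0.139^2/(8*0.92) = 0.00262513587
t = rho*dH*1000/dT * (term1 + term2)
t = 984*281*1000/29.8 * (0.004964285714 + 0.00262513587)
t = 70420 s

70420


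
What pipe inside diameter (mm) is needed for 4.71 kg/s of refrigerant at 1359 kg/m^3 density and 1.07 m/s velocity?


A = m_dot / (rho * v) = 4.71 / (1359 * 1.07) = 0.003239050154 m^2
d = sqrt(4*A/pi) * 1000
d = 64.2 mm

64.2


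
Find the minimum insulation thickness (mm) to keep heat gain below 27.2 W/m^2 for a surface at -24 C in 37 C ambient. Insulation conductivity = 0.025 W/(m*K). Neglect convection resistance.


dT = 37 - (-24) = 61 K
thickness = k * dT / q_max * 1000
thickness = 0.025 * 61 / 27.2 * 1000
thickness = 56.1 mm

56.1


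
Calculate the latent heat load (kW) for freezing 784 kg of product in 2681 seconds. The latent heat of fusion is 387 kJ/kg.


Q_lat = m * h_fg / t
Q_lat = 784 * 387 / 2681
Q_lat = 113.17 kW

113.17


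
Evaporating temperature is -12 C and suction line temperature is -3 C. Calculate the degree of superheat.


Superheat = T_suction - T_evap
Superheat = -3 - (-12)
Superheat = 9 K

9


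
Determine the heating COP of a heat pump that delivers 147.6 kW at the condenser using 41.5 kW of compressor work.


COP_hp = Q_cond / W
COP_hp = 147.6 / 41.5
COP_hp = 3.557

3.557


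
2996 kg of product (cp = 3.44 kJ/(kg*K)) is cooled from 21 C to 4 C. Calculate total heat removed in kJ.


dT = 21 - (4) = 17 K
Q = m * cp * dT = 2996 * 3.44 * 17
Q = 175206 kJ

175206


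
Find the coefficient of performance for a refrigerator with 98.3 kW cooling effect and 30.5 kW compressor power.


COP = Q_evap / W
COP = 98.3 / 30.5
COP = 3.223

3.223


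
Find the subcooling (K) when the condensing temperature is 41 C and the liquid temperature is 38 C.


Subcooling = T_cond - T_liquid
Subcooling = 41 - 38
Subcooling = 3 K

3


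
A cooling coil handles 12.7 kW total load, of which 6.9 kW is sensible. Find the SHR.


SHR = Q_sensible / Q_total
SHR = 6.9 / 12.7
SHR = 0.543

0.543


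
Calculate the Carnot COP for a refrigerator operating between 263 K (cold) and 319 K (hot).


dT = 319 - 263 = 56 K
COP_carnot = T_cold / dT = 263 / 56
COP_carnot = 4.696

4.696


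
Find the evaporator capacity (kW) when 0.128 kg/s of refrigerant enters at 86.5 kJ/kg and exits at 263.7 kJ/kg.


dh = 263.7 - 86.5 = 177.2 kJ/kg
Q_evap = m_dot * dh = 0.128 * 177.2
Q_evap = 22.68 kW

22.68


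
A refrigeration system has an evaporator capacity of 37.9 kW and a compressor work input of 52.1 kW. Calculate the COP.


COP = Q_evap / W
COP = 37.9 / 52.1
COP = 0.727

0.727


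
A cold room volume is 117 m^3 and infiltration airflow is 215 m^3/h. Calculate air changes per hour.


ACH = flow / volume
ACH = 215 / 117
ACH = 1.838

1.838


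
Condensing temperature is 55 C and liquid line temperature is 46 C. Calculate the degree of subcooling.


Subcooling = T_cond - T_liquid
Subcooling = 55 - 46
Subcooling = 9 K

9


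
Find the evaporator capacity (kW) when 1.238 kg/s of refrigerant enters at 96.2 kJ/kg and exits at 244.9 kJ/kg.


dh = 244.9 - 96.2 = 148.7 kJ/kg
Q_evap = m_dot * dh = 1.238 * 148.7
Q_evap = 184.09 kW

184.09


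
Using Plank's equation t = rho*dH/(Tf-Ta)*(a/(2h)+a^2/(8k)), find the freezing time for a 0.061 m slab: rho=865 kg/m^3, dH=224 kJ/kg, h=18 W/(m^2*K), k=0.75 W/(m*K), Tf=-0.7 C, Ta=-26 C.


dT = -0.7 - (-26) = 25.3 K
term1 = a/(2h) = 0.061/(2*18) = 0.001694444444
term2 = a^2/(8k) = 0.061^2/(8*0.75) = 0.0006201666667
t = rho*dH*1000/dT * (term1 + term2)
t = 865*224*1000/25.3 * (0.001694444444 + 0.0006201666667)
t = 17726 s

17726


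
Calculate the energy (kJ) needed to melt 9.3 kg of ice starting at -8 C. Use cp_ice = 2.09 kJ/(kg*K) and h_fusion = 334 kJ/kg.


Sensible heat = cp * dT = 2.09 * 8 = 16.72 kJ/kg
Total per kg = 16.72 + 334 = 350.72 kJ/kg
Q = m * total = 9.3 * 350.72
Q = 3261.7 kJ

3261.7


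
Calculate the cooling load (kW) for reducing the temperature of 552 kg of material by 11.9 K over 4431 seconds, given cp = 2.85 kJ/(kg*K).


Q = m * cp * dT / t
Q = 552 * 2.85 * 11.9 / 4431
Q = 4.225 kW

4.225


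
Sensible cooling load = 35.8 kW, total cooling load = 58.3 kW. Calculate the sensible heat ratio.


SHR = Q_sensible / Q_total
SHR = 35.8 / 58.3
SHR = 0.614

0.614


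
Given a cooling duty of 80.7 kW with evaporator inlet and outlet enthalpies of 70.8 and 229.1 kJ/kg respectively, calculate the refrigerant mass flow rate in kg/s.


dh = 229.1 - 70.8 = 158.3 kJ/kg
m_dot = Q / dh = 80.7 / 158.3 = 0.5098 kg/s

0.5098


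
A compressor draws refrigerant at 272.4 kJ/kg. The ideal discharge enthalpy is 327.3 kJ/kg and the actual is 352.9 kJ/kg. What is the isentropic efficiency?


dh_ideal = 327.3 - 272.4 = 54.9 kJ/kg
dh_actual = 352.9 - 272.4 = 80.5 kJ/kg
eta_s = dh_ideal / dh_actual = 54.9 / 80.5
eta_s = 0.682

0.682


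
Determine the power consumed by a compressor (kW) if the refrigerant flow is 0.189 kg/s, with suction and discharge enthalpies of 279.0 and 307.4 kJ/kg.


dh = 307.4 - 279.0 = 28.4 kJ/kg
W = m_dot * dh = 0.189 * 28.4 = 5.37 kW

5.37


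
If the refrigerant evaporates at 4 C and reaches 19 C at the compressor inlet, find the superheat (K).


Superheat = T_suction - T_evap
Superheat = 19 - (4)
Superheat = 15 K

15


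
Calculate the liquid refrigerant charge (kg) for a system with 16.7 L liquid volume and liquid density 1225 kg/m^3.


Charge = V * rho / 1000
Charge = 16.7 * 1225 / 1000
Charge = 20.46 kg

20.46


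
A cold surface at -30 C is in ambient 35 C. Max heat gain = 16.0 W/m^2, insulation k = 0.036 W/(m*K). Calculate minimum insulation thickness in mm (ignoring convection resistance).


dT = 35 - (-30) = 65 K
thickness = k * dT / q_max * 1000
thickness = 0.036 * 65 / 16.0 * 1000
thickness = 146.3 mm

146.3


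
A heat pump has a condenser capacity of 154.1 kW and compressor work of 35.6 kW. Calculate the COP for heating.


COP_hp = Q_cond / W
COP_hp = 154.1 / 35.6
COP_hp = 4.329

4.329


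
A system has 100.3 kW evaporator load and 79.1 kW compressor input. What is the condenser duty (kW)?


Q_cond = Q_evap + W
Q_cond = 100.3 + 79.1
Q_cond = 179.4 kW

179.4


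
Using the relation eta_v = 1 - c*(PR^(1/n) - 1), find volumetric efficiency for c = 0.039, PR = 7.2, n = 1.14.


PR^(1/n) = 7.2^(1/1.14) = 5.6499688
eta_v = 1 - 0.039 * (5.6499688 - 1)
eta_v = 0.8187

0.8187


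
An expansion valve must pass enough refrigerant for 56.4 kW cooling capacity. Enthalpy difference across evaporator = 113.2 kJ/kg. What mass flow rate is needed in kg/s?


m_dot = Q / dh
m_dot = 56.4 / 113.2
m_dot = 0.4982 kg/s

0.4982


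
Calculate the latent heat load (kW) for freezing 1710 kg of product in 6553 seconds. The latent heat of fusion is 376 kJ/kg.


Q_lat = m * h_fg / t
Q_lat = 1710 * 376 / 6553
Q_lat = 98.12 kW

98.12


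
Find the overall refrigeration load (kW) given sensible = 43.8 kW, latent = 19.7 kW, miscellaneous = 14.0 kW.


Q_total = Q_s + Q_l + Q_misc
Q_total = 43.8 + 19.7 + 14.0
Q_total = 77.5 kW

77.5


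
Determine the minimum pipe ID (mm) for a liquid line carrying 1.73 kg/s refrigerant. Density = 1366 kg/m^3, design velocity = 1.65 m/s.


A = m_dot / (rho * v) = 1.73 / (1366 * 1.65) = 0.0007675584542 m^2
d = sqrt(4*A/pi) * 1000
d = 31.3 mm

31.3


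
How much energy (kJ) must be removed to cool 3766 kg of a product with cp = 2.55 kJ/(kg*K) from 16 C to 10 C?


dT = 16 - (10) = 6 K
Q = m * cp * dT = 3766 * 2.55 * 6
Q = 57620 kJ

57620


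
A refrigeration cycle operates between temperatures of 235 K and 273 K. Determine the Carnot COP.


dT = 273 - 235 = 38 K
COP_carnot = T_cold / dT = 235 / 38
COP_carnot = 6.184

6.184


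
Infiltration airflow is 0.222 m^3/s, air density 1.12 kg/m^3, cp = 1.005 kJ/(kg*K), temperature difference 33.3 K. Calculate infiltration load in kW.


Q = V_dot * rho * cp * dT
Q = 0.222 * 1.12 * 1.005 * 33.3
Q = 8.321 kW

8.321


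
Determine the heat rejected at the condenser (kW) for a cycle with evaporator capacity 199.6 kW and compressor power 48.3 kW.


Q_cond = Q_evap + W
Q_cond = 199.6 + 48.3
Q_cond = 247.9 kW

247.9


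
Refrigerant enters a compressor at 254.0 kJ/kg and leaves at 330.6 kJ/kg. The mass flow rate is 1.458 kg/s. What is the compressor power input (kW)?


dh = 330.6 - 254.0 = 76.6 kJ/kg
W = m_dot * dh = 1.458 * 76.6 = 111.68 kW

111.68


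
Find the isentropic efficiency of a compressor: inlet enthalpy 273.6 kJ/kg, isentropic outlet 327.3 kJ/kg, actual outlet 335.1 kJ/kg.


dh_ideal = 327.3 - 273.6 = 53.7 kJ/kg
dh_actual = 335.1 - 273.6 = 61.5 kJ/kg
eta_s = dh_ideal / dh_actual = 53.7 / 61.5
eta_s = 0.8732

0.8732


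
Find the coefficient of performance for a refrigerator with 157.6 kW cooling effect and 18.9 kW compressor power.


COP = Q_evap / W
COP = 157.6 / 18.9
COP = 8.339

8.339


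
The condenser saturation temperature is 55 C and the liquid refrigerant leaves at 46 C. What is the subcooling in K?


Subcooling = T_cond - T_liquid
Subcooling = 55 - 46
Subcooling = 9 K

9


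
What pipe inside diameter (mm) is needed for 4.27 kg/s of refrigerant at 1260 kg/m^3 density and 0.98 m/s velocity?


A = m_dot / (rho * v) = 4.27 / (1260 * 0.98) = 0.003458049887 m^2
d = sqrt(4*A/pi) * 1000
d = 66.4 mm

66.4


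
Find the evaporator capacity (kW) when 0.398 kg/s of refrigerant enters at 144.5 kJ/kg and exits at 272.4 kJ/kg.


dh = 272.4 - 144.5 = 127.9 kJ/kg
Q_evap = m_dot * dh = 0.398 * 127.9
Q_evap = 50.9 kW

50.9


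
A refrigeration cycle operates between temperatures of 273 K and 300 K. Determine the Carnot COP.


dT = 300 - 273 = 27 K
COP_carnot = T_cold / dT = 273 / 27
COP_carnot = 10.111

10.111


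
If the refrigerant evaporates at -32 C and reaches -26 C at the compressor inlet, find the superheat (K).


Superheat = T_suction - T_evap
Superheat = -26 - (-32)
Superheat = 6 K

6


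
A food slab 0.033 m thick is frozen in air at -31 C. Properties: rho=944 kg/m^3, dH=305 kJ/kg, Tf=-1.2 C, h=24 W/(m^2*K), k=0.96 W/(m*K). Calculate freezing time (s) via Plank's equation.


dT = -1.2 - (-31) = 29.8 K
term1 = a/(2h) = 0.033/(2*24) = 0.0006875
term2 = a^2/(8k) = 0.033^2/(8*0.96) = 0.000141796875
t = rho*dH*1000/dT * (term1 + term2)
t = 944*305*1000/29.8 * (0.0006875 + 0.000141796875)
t = 8012 s

8012


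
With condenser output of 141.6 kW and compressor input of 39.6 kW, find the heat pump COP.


COP_hp = Q_cond / W
COP_hp = 141.6 / 39.6
COP_hp = 3.576

3.576


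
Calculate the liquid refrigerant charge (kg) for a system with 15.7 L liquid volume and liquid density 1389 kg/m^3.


Charge = V * rho / 1000
Charge = 15.7 * 1389 / 1000
Charge = 21.81 kg

21.81


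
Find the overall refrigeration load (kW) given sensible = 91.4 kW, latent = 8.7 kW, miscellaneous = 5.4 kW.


Q_total = Q_s + Q_l + Q_misc
Q_total = 91.4 + 8.7 + 5.4
Q_total = 105.5 kW

105.5


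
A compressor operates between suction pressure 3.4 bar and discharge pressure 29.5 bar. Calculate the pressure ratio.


PR = P_high / P_low
PR = 29.5 / 3.4
PR = 8.676

8.676


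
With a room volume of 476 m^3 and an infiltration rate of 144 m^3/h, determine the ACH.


ACH = flow / volume
ACH = 144 / 476
ACH = 0.303

0.303


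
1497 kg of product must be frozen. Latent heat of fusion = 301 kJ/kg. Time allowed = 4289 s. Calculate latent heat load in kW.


Q_lat = m * h_fg / t
Q_lat = 1497 * 301 / 4289
Q_lat = 105.06 kW

105.06


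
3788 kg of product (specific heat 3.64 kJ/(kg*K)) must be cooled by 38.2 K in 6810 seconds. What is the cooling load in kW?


Q = m * cp * dT / t
Q = 3788 * 3.64 * 38.2 / 6810
Q = 77.344 kW

77.344


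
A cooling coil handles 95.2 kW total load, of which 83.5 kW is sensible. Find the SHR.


SHR = Q_sensible / Q_total
SHR = 83.5 / 95.2
SHR = 0.877

0.877


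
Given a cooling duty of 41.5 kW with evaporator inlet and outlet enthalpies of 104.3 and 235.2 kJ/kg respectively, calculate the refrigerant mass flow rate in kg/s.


dh = 235.2 - 104.3 = 130.9 kJ/kg
m_dot = Q / dh = 41.5 / 130.9 = 0.317 kg/s

0.317


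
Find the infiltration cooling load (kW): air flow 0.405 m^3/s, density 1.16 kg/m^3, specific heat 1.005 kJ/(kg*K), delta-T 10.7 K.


Q = V_dot * rho * cp * dT
Q = 0.405 * 1.16 * 1.005 * 10.7
Q = 5.052 kW

5.052
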